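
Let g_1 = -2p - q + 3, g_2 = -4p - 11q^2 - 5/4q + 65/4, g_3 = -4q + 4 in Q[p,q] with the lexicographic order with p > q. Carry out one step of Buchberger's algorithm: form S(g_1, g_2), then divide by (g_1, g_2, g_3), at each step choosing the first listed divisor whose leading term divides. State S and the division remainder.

S(g_1, g_2) = -11/4q^2 + 3/16q + 41/16; remainder on division = 0.

lcm(LM(g_1), LM(g_2)) = p.
S = (lcm/LT(g_1))·g_1 − (lcm/LT(g_2))·g_2 = -11/4q^2 + 3/16q + 41/16.
Reduce S modulo (g_1, g_2, g_3) in that order:
  leading term q^2: subtract (11/16q)·g_3 from -11/4q^2 + 3/16q + 41/16 → -41/16q + 41/16
  leading term q: subtract (41/64)·g_3 from -41/16q + 41/16 → 0
The remainder is 0, so this S-polynomial contributes no new basis element.
This is the inner loop of Buchberger's algorithm — each nonzero remainder becomes a new basis element.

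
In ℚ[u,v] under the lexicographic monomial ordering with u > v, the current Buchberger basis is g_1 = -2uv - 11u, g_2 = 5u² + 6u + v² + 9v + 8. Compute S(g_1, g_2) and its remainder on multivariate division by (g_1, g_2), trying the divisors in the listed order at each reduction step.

lcm(LM(g_1), LM(g_2)) = u²v.
S = (lcm/LT(g_1))·g_1 − (lcm/LT(g_2))·g_2 = 11/2u² - 6/5uv - ⅕v³ - 9/5v² - 8/5v.
Reduce S modulo (g_1, g_2) in that order:
  leading term u²: subtract (11/10)·g_2 from 11/2u² - 6/5uv - ⅕v³ - 9/5v² - 8/5v → -6/5uv - 33/5u - ⅕v³ - 29/10v² - 23/2v - 44/5
  leading term uv: subtract (⅗)·g_1 from -6/5uv - 33/5u - ⅕v³ - 29/10v² - 23/2v - 44/5 → -⅕v³ - 29/10v² - 23/2v - 44/5
  leading term v³: no divisor's leading term divides it; move -⅕v³ to the remainder.
  leading term v²: no divisor's leading term divides it; move -29/10v² to the remainder.
  leading term v: no divisor's leading term divides it; move -23/2v to the remainder.
  leading term 1: no divisor's leading term divides it; move -44/5 to the remainder.
The remainder -⅕v³ - 29/10v² - 23/2v - 44/5 is nonzero, so it would be added as the next basis element.

S(g_1, g_2) = 11/2u² - 6/5uv - ⅕v³ - 9/5v² - 8/5v; remainder on division = -⅕v³ - 29/10v² - 23/2v - 44/5.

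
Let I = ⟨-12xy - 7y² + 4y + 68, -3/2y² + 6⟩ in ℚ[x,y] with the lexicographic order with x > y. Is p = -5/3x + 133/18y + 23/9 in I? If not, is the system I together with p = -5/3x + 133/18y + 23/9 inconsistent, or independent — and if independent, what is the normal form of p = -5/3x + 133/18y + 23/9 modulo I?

Adjoining -5/3x + 133/18y + 23/9 makes the ideal the whole ring: the system is inconsistent.

First compute the reduced Gröbner basis of I by Buchberger's algorithm.
f_1 = -12xy - 7y² + 4y + 68, LT = xy.
f_2 = -3/2y² + 6, LT = y².

S(f_1,f_2): lcm = xy². S = 4x + 7/12y³ - ⅓y² - 17/3y.
  leading term x: no divisor's leading term divides it; move 4x to the remainder.
  leading term y³: subtract (-7/18y)·f_2 from 7/12y³ - ⅓y² - 17/3y → -⅓y² - 10/3y
  leading term y²: subtract (2/9)·f_2 from -⅓y² - 10/3y → -10/3y - 4/3
  leading term y: no divisor's leading term divides it; move -10/3y to the remainder.
  leading term 1: no divisor's leading term divides it; move -4/3 to the remainder.
  remainder 4x - 10/3y - 4/3 ≠ 0; add h_3 = 4x - 10/3y - 4/3 to the basis.

The other S-polynomials (S(f_1,h_3), S(f_2,h_3)) all reduce to 0 modulo the current basis, so we have a Gröbner basis.
Inter-reduce: drop elements whose leading term is divisible by another's, tail-reduce, and make monic.
Reduced Gröbner basis: {x - ⅚y - ⅓, y² - 4}.
Label its elements g_1 = x - ⅚y - ⅓, g_2 = y² - 4.

Reduce p = -5/3x + 133/18y + 23/9 modulo G:
  leading term x: subtract (-5/3)·g_1 from -5/3x + 133/18y + 23/9 → 6y + 2
  leading term y: no divisor's leading term divides it; move 6y to the remainder.
  leading term 1: no divisor's leading term divides it; move 2 to the remainder.
  normal form = 6y + 2.
The normal form is nonzero, so p ∉ I. Since p minus its normal form lies in I, I + (p) = I + (r) where r = 6y + 2; decide whether this ideal is the whole ring.
Run Buchberger on G together with r (pairs among the g_i already reduce to 0 since G is a Gröbner basis):
g_1 = x - ⅚y - ⅓, LT = x.
g_2 = y² - 4, LT = y².
r = 6y + 2, LT = y.

S(g_2,r): lcm = y². S = -⅓y - 4.
  leading term y: subtract (-1/18)·r from -⅓y - 4 → -35/9
  leading term 1: no divisor's leading term divides it; move -35/9 to the remainder.
  remainder -35/9 ≠ 0; add m_4 = -35/9 to the basis.

The other S-polynomials (S(g_1,g_2), S(g_1,r), S(g_1,m_4), S(g_2,m_4), S(r,m_4)) all reduce to 0 modulo the current basis, so we have a Gröbner basis.
Inter-reduce: drop elements whose leading term is divisible by another's, tail-reduce, and make monic.
Reduced Gröbner basis: {1}.
The reduced Gröbner basis of I + (p) is {1}: the ideal is the whole ring, so the enlarged system has no common solution — adjoining p is inconsistent.

The remainder on division by a Gröbner basis is unique — it is the normal form.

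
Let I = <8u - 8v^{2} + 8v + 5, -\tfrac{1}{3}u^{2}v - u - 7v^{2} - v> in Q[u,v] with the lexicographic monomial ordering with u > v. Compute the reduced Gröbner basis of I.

G = {u - v^{2} + v + \tfrac{5}{8}, v^{5} - 2v^{4} - \tfrac{1}{4}v^{3} + \tfrac{101}{4}v^{2} + \tfrac{25}{64}v - \tfrac{15}{8}}

f_1 = 8u - 8v^{2} + 8v + 5, LT = u.
f_2 = -\tfrac{1}{3}u^{2}v - u - 7v^{2} - v, LT = u^{2}v.

S(f_1,f_2): lcm = u^{2}v. S = -uv^{3} + uv^{2} + \tfrac{5}{8}uv - 3u - 21v^{2} - 3v.
  reduce S modulo (f_1, f_2):
  remainder -v^{5} + 2v^{4} + \tfrac{1}{4}v^{3} - \tfrac{101}{4}v^{2} - \tfrac{25}{64}v + \tfrac{15}{8} ≠ 0; add g_3 = -v^{5} + 2v^{4} + \tfrac{1}{4}v^{3} - \tfrac{101}{4}v^{2} - \tfrac{25}{64}v + \tfrac{15}{8} to the basis.

The other S-polynomials (S(f_1,g_3), S(f_2,g_3)) all reduce to 0 modulo the current basis, so we have a Gröbner basis.
Inter-reduce: drop elements whose leading term is divisible by another's, tail-reduce, and make monic.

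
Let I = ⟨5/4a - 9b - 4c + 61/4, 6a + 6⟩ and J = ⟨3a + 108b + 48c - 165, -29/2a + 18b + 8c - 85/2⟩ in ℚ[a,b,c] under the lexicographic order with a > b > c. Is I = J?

Yes, the ideals are equal.

Equality of ideals is decidable: compute both reduced Gröbner bases (unique for the ordering) and check whether they agree.
Buchberger on the first generating set:
f_1 = 5/4a - 9b - 4c + 61/4, LT = a.
f_2 = 6a + 6, LT = a.

S(f_1,f_2): lcm = a. S = -36/5b - 16/5c + 56/5.
  leading term b: no divisor's leading term divides it; move -36/5b to the remainder.
  leading term c: no divisor's leading term divides it; move -16/5c to the remainder.
  leading term 1: no divisor's leading term divides it; move 56/5 to the remainder.
  remainder -36/5b - 16/5c + 56/5 ≠ 0; add g_3 = -36/5b - 16/5c + 56/5 to the basis.

The other S-polynomials (S(f_1,g_3), S(f_2,g_3)) all reduce to 0 modulo the current basis, so we have a Gröbner basis.
Inter-reduce: drop elements whose leading term is divisible by another's, tail-reduce, and make monic.
Reduced Gröbner basis: {a + 1, b + 4/9c - 14/9}.

Buchberger on the second generating set:
h_1 = 3a + 108b + 48c - 165, LT = a.
h_2 = -29/2a + 18b + 8c - 85/2, LT = a.

S(h_1,h_2): lcm = a. S = 1080/29b + 480/29c - 1680/29.
  leading term b: no divisor's leading term divides it; move 1080/29b to the remainder.
  leading term c: no divisor's leading term divides it; move 480/29c to the remainder.
  leading term 1: no divisor's leading term divides it; move -1680/29 to the remainder.
  remainder 1080/29b + 480/29c - 1680/29 ≠ 0; add k_3 = 1080/29b + 480/29c - 1680/29 to the basis.

The other S-polynomials (S(h_1,k_3), S(h_2,k_3)) all reduce to 0 modulo the current basis, so we have a Gröbner basis.
Inter-reduce: drop elements whose leading term is divisible by another's, tail-reduce, and make monic.
Reduced Gröbner basis: {a + 1, b + 4/9c - 14/9}.

The two bases agree; hence the ideals are identical.
The choice of monomial ordering does not affect the verdict — as long as both bases are computed under the same ordering, their equality decides ideal equality.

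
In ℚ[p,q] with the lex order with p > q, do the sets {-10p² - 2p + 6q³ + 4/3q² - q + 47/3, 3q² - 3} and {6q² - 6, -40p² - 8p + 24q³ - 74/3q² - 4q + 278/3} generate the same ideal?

Yes, the ideals are equal.

Equality of ideals is decidable: compute both reduced Gröbner bases (unique for the ordering) and check whether they agree.
Buchberger on the first generating set:
f_1 = -10p² - 2p + 6q³ + 4/3q² - q + 47/3, LT = p².
f_2 = 3q² - 3, LT = q².

S(f_1,f_2): leading monomials are coprime, so the S-polynomial reduces to 0 (Buchberger's first criterion).
Every S-polynomial of the final basis reduces to 0, so we have a Gröbner basis.
Inter-reduce: drop elements whose leading term is divisible by another's, tail-reduce, and make monic.
Reduced Gröbner basis: {p² + ⅕p - ½q - 17/10, q² - 1}.

Buchberger on the second generating set:
h_1 = 6q² - 6, LT = q².
h_2 = -40p² - 8p + 24q³ - 74/3q² - 4q + 278/3, LT = p².

S(h_1,h_2): leading monomials are coprime, so the S-polynomial reduces to 0 (Buchberger's first criterion).
Every S-polynomial of the final basis reduces to 0, so we have a Gröbner basis.
Inter-reduce: drop elements whose leading term is divisible by another's, tail-reduce, and make monic.
Reduced Gröbner basis: {p² + ⅕p - ½q - 17/10, q² - 1}.

Same reduced basis, so the two generating sets span the same ideal.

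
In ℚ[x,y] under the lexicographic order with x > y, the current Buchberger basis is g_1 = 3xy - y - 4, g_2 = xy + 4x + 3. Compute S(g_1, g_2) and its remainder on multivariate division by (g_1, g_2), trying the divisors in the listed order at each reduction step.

S(g_1, g_2) = -4x - ⅓y - 13/3; remainder on division = -4x - ⅓y - 13/3.

lcm(LM(g_1), LM(g_2)) = xy.
S = (lcm/LT(g_1))·g_1 − (lcm/LT(g_2))·g_2 = -4x - ⅓y - 13/3.
Reduce S modulo (g_1, g_2) in that order:
  leading term x: no divisor's leading term divides it; move -4x to the remainder.
  leading term y: no divisor's leading term divides it; move -⅓y to the remainder.
  leading term 1: no divisor's leading term divides it; move -13/3 to the remainder.
The remainder -4x - ⅓y - 13/3 is nonzero, so it would be added as the next basis element.
This is the inner loop of Buchberger's algorithm — each nonzero remainder becomes a new basis element.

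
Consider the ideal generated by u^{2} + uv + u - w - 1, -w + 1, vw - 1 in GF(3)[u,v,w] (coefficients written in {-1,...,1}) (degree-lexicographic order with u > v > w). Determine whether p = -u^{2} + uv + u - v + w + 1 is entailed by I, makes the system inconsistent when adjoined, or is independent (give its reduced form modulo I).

Adjoining -u^{2} + uv + u - v + w + 1 makes the ideal the whole ring: the system is inconsistent.

First compute the reduced Gröbner basis of I by Buchberger's algorithm.
f_1 = u^{2} + uv + u - w - 1, LT = u^{2}.
f_2 = -w + 1, LT = w.
f_3 = vw - 1, LT = vw.

S(f_1,f_2): leading monomials are coprime, so the S-polynomial reduces to 0 (Buchberger's first criterion).
S(f_1,f_3): leading monomials are coprime, so the S-polynomial reduces to 0 (Buchberger's first criterion).
S(f_2,f_3): lcm = vw. S = -v + 1.
  leading term v: no divisor's leading term divides it; move -v to the remainder.
  leading term 1: no divisor's leading term divides it; move 1 to the remainder.
  remainder -v + 1 ≠ 0; add h_4 = -v + 1 to the basis.

S(f_1,h_4): leading monomials are coprime, so the S-polynomial reduces to 0 (Buchberger's first criterion).
S(f_2,h_4): leading monomials are coprime, so the S-polynomial reduces to 0 (Buchberger's first criterion).
S(f_3,h_4): lcm = vw. S = w - 1.
  leading term w: subtract (-1)·f_2 from w - 1 → 0
  remainder 0.

Every S-polynomial of the final basis reduces to 0, so we have a Gröbner basis.
Inter-reduce: drop elements whose leading term is divisible by another's, tail-reduce, and make monic.
Reduced Gröbner basis: {u^{2} - u + 1, v - 1, w - 1}.
Label its elements g_1 = u^{2} - u + 1, g_2 = v - 1, g_3 = w - 1.

Reduce p = -u^{2} + uv + u - v + w + 1 modulo G:
  leading term u^{2}: subtract (-1)·g_1 from -u^{2} + uv + u - v + w + 1 → uv - v + w - 1
  leading term uv: subtract (u)·g_2 from uv - v + w - 1 → u - v + w - 1
  leading term u: no divisor's leading term divides it; move u to the remainder.
  leading term v: subtract (-1)·g_2 from -v + w - 1 → w + 1
  leading term w: subtract (1)·g_3 from w + 1 → -1
  leading term 1: no divisor's leading term divides it; move -1 to the remainder.
  normal form = u - 1.
The normal form is nonzero, so p ∉ I. Since p minus its normal form lies in I, I + (p) = I + (r) where r = u - 1; decide whether this ideal is the whole ring.
Run Buchberger on G together with r (pairs among the g_i already reduce to 0 since G is a Gröbner basis):
g_1 = u^{2} - u + 1, LT = u^{2}.
g_2 = v - 1, LT = v.
g_3 = w - 1, LT = w.
r = u - 1, LT = u.

S(g_1,g_2): leading monomials are coprime, so the S-polynomial reduces to 0 (Buchberger's first criterion).
S(g_1,g_3): leading monomials are coprime, so the S-polynomial reduces to 0 (Buchberger's first criterion).
S(g_1,r): lcm = u^{2}. S = 1.
  leading term 1: no divisor's leading term divides it; move 1 to the remainder.
  remainder 1 ≠ 0; add m_5 = 1 to the basis.

S(g_2,g_3): leading monomials are coprime, so the S-polynomial reduces to 0 (Buchberger's first criterion).
S(g_2,r): leading monomials are coprime, so the S-polynomial reduces to 0 (Buchberger's first criterion).
S(g_3,r): leading monomials are coprime, so the S-polynomial reduces to 0 (Buchberger's first criterion).
S(g_1,m_5): leading monomials are coprime, so the S-polynomial reduces to 0 (Buchberger's first criterion).
S(g_2,m_5): leading monomials are coprime, so the S-polynomial reduces to 0 (Buchberger's first criterion).
S(g_3,m_5): leading monomials are coprime, so the S-polynomial reduces to 0 (Buchberger's first criterion).
S(r,m_5): leading monomials are coprime, so the S-polynomial reduces to 0 (Buchberger's first criterion).
Every S-polynomial of the final basis reduces to 0, so we have a Gröbner basis.
Inter-reduce: drop elements whose leading term is divisible by another's, tail-reduce, and make monic.
Reduced Gröbner basis: {1}.
The reduced Gröbner basis of I + (p) is {1}: the ideal is the whole ring, so the enlarged system has no common solution — adjoining p is inconsistent.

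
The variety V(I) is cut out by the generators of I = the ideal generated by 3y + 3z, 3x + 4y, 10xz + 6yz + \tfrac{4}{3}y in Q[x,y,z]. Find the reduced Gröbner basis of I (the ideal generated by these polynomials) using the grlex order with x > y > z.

G = {z^{2} - \tfrac{2}{11}z, x - \tfrac{4}{3}z, y + z}

f_1 = 3y + 3z, LT = y.
f_2 = 3x + 4y, LT = x.
f_3 = 10xz + 6yz + \tfrac{4}{3}y, LT = xz.

S(f_1,f_2): leading monomials are coprime, so the S-polynomial reduces to 0 (Buchberger's first criterion).
S(f_1,f_3): leading monomials are coprime, so the S-polynomial reduces to 0 (Buchberger's first criterion).
S(f_2,f_3): lcm = xz. S = \tfrac{11}{15}yz - \tfrac{2}{15}y.
  leading term yz: subtract (\tfrac{11}{45}z)·f_1 from \tfrac{11}{15}yz - \tfrac{2}{15}y → -\tfrac{11}{15}z^{2} - \tfrac{2}{15}y
  leading term z^{2}: no divisor's leading term divides it; move -\tfrac{11}{15}z^{2} to the remainder.
  leading term y: subtract (-\tfrac{2}{45})·f_1 from -\tfrac{2}{15}y → \tfrac{2}{15}z
  leading term z: no divisor's leading term divides it; move \tfrac{2}{15}z to the remainder.
  remainder -\tfrac{11}{15}z^{2} + \tfrac{2}{15}z ≠ 0; add g_4 = -\tfrac{11}{15}z^{2} + \tfrac{2}{15}z to the basis.

S(f_1,g_4): leading monomials are coprime, so the S-polynomial reduces to 0 (Buchberger's first criterion).
S(f_2,g_4): leading monomials are coprime, so the S-polynomial reduces to 0 (Buchberger's first criterion).
S(f_3,g_4): lcm = xz^{2}. S = \tfrac{3}{5}yz^{2} + \tfrac{2}{11}xz + \tfrac{2}{15}yz.
  leading term yz^{2}: subtract (\tfrac{1}{5}z^{2})·f_1 from \tfrac{3}{5}yz^{2} + \tfrac{2}{11}xz + \tfrac{2}{15}yz → -\tfrac{3}{5}z^{3} + \tfrac{2}{11}xz + \tfrac{2}{15}yz
  leading term z^{3}: subtract (\tfrac{9}{11}z)·g_4 from -\tfrac{3}{5}z^{3} + \tfrac{2}{11}xz + \tfrac{2}{15}yz → \tfrac{2}{11}xz + \tfrac{2}{15}yz - \tfrac{6}{55}z^{2}
  leading term xz: subtract (\tfrac{2}{33}z)·f_2 from \tfrac{2}{11}xz + \tfrac{2}{15}yz - \tfrac{6}{55}z^{2} → -\tfrac{6}{55}yz - \tfrac{6}{55}z^{2}
  leading term yz: subtract (-\tfrac{2}{55}z)·f_1 from -\tfrac{6}{55}yz - \tfrac{6}{55}z^{2} → 0
  remainder 0.

Every S-polynomial of the final basis reduces to 0, so we have a Gröbner basis.
Inter-reduce: drop elements whose leading term is divisible by another's, tail-reduce, and make monic.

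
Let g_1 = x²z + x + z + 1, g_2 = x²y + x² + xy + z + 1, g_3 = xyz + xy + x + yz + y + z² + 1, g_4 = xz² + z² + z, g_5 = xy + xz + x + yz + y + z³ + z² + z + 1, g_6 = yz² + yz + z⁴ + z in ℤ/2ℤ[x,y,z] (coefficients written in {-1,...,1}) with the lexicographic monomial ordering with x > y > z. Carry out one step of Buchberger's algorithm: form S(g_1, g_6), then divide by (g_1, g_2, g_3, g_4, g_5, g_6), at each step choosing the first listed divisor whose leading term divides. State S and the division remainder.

S(g_1, g_6) = x²yz + x²z⁴ + x²z + xyz + yz² + yz; remainder on division = 0.

lcm(LM(g_1), LM(g_6)) = x²yz².
S = (lcm/LT(g_1))·g_1 − (lcm/LT(g_6))·g_6 = x²yz + x²z⁴ + x²z + xyz + yz² + yz.
Reduce S modulo (g_1, g_2, g_3, g_4, g_5, g_6) in that order:
  leading term x²yz: subtract (y)·g_1 from x²yz + x²z⁴ + x²z + xyz + yz² + yz → x²z⁴ + x²z + xyz + xy + yz² + y
  leading term x²z⁴: subtract (z³)·g_1 from x²z⁴ + x²z + xyz + xy + yz² + y → x²z + xyz + xy + xz³ + yz² + y + z⁴ + z³
  leading term x²z: subtract (1)·g_1 from x²z + xyz + xy + xz³ + yz² + y + z⁴ + z³ → xyz + xy + xz³ + x + yz² + y + z⁴ + z³ + z + 1
  leading term xyz: subtract (1)·g_3 from xyz + xy + xz³ + x + yz² + y + z⁴ + z³ + z + 1 → xz³ + yz² + yz + z⁴ + z³ + z² + z
  leading term xz³: subtract (z)·g_4 from xz³ + yz² + yz + z⁴ + z³ + z² + z → yz² + yz + z⁴ + z
  leading term yz²: subtract (1)·g_6 from yz² + yz + z⁴ + z → 0
The remainder is 0, so this S-polynomial contributes no new basis element.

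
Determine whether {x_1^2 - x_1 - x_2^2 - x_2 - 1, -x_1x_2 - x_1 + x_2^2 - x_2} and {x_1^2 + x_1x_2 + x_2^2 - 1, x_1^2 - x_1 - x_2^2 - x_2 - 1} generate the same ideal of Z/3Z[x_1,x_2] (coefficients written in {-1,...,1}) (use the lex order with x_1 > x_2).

Yes, the ideals are equal.

Two ideals are equal iff their reduced Gröbner bases coincide (the reduced basis is unique for a fixed ordering).
Buchberger on the first generating set:
f_1 = x_1^2 - x_1 - x_2^2 - x_2 - 1, LT = x_1^2.
f_2 = -x_1x_2 - x_1 + x_2^2 - x_2, LT = x_1x_2.

S(f_1,f_2): lcm = x_1^2x_2. S = -x_1^2 + x_1x_2^2 + x_1x_2 - x_2^3 - x_2^2 - x_2.
  leading term x_1^2: subtract (-1)·f_1 from -x_1^2 + x_1x_2^2 + x_1x_2 - x_2^3 - x_2^2 - x_2 → x_1x_2^2 + x_1x_2 - x_1 - x_2^3 + x_2^2 + x_2 - 1
  leading term x_1x_2^2: subtract (-x_2)·f_2 from x_1x_2^2 + x_1x_2 - x_1 - x_2^3 + x_2^2 + x_2 - 1 → -x_1 + x_2 - 1
  leading term x_1: no divisor's leading term divides it; move -x_1 to the remainder.
  leading term x_2: no divisor's leading term divides it; move x_2 to the remainder.
  leading term 1: no divisor's leading term divides it; move -1 to the remainder.
  remainder -x_1 + x_2 - 1 ≠ 0; add g_3 = -x_1 + x_2 - 1 to the basis.

S(f_1,g_3): lcm = x_1^2. S = x_1x_2 + x_1 - x_2^2 - x_2 - 1.
  leading term x_1x_2: subtract (-1)·f_2 from x_1x_2 + x_1 - x_2^2 - x_2 - 1 → x_2 - 1
  leading term x_2: no divisor's leading term divides it; move x_2 to the remainder.
  leading term 1: no divisor's leading term divides it; move -1 to the remainder.
  remainder x_2 - 1 ≠ 0; add g_4 = x_2 - 1 to the basis.

The other S-polynomials (S(f_2,g_3), S(f_1,g_4), S(f_2,g_4), S(g_3,g_4)) all reduce to 0 modulo the current basis, so we have a Gröbner basis.
Inter-reduce: drop elements whose leading term is divisible by another's, tail-reduce, and make monic.
Reduced Gröbner basis: {x_1, x_2 - 1}.

Buchberger on the second generating set:
h_1 = x_1^2 + x_1x_2 + x_2^2 - 1, LT = x_1^2.
h_2 = x_1^2 - x_1 - x_2^2 - x_2 - 1, LT = x_1^2.

S(h_1,h_2): lcm = x_1^2. S = x_1x_2 + x_1 - x_2^2 + x_2.
  leading term x_1x_2: no divisor's leading term divides it; move x_1x_2 to the remainder.
  leading term x_1: no divisor's leading term divides it; move x_1 to the remainder.
  leading term x_2^2: no divisor's leading term divides it; move -x_2^2 to the remainder.
  leading term x_2: no divisor's leading term divides it; move x_2 to the remainder.
  remainder x_1x_2 + x_1 - x_2^2 + x_2 ≠ 0; add k_3 = x_1x_2 + x_1 - x_2^2 + x_2 to the basis.

S(h_1,k_3): lcm = x_1^2x_2. S = -x_1^2 - x_1x_2^2 - x_1x_2 + x_2^3 - x_2.
  leading term x_1^2: subtract (-1)·h_1 from -x_1^2 - x_1x_2^2 - x_1x_2 + x_2^3 - x_2 → -x_1x_2^2 + x_2^3 + x_2^2 - x_2 - 1
  leading term x_1x_2^2: subtract (-x_2)·k_3 from -x_1x_2^2 + x_2^3 + x_2^2 - x_2 - 1 → x_1x_2 - x_2^2 - x_2 - 1
  leading term x_1x_2: subtract (1)·k_3 from x_1x_2 - x_2^2 - x_2 - 1 → -x_1 + x_2 - 1
  leading term x_1: no divisor's leading term divides it; move -x_1 to the remainder.
  leading term x_2: no divisor's leading term divides it; move x_2 to the remainder.
  leading term 1: no divisor's leading term divides it; move -1 to the remainder.
  remainder -x_1 + x_2 - 1 ≠ 0; add k_4 = -x_1 + x_2 - 1 to the basis.

S(h_1,k_4): lcm = x_1^2. S = -x_1x_2 - x_1 + x_2^2 - 1.
  leading term x_1x_2: subtract (-1)·k_3 from -x_1x_2 - x_1 + x_2^2 - 1 → x_2 - 1
  leading term x_2: no divisor's leading term divides it; move x_2 to the remainder.
  leading term 1: no divisor's leading term divides it; move -1 to the remainder.
  remainder x_2 - 1 ≠ 0; add k_5 = x_2 - 1 to the basis.

The other S-polynomials (S(h_2,k_3), S(h_2,k_4), S(k_3,k_4), S(h_1,k_5), S(h_2,k_5), S(k_3,k_5), S(k_4,k_5)) all reduce to 0 modulo the current basis, so we have a Gröbner basis.
Inter-reduce: drop elements whose leading term is divisible by another's, tail-reduce, and make monic.
Reduced Gröbner basis: {x_1, x_2 - 1}.

These coincide, so the ideals are equal.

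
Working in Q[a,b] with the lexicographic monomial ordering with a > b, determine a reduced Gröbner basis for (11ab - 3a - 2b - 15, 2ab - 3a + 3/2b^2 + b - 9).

f_1 = 11ab - 3a - 2b - 15, LT = ab.
f_2 = 2ab - 3a + 3/2b^2 + b - 9, LT = ab.

S(f_1,f_2): lcm = ab. S = 27/22a - 3/4b^2 - 15/22b + 69/22.
  reduce S modulo (f_1, f_2):
  remainder 27/22a - 3/4b^2 - 15/22b + 69/22 ≠ 0; add g_3 = 27/22a - 3/4b^2 - 15/22b + 69/22 to the basis.

S(f_1,g_3): lcm = ab. S = -3/11a + 11/18b^3 + 5/9b^2 - 271/99b - 15/11.
  reduce S modulo (f_1, f_2, g_3):
  remainder 11/18b^3 + 7/18b^2 - 26/9b - 2/3 ≠ 0; add g_4 = 11/18b^3 + 7/18b^2 - 26/9b - 2/3 to the basis.

The other S-polynomials (S(f_2,g_3), S(f_1,g_4), S(f_2,g_4), S(g_3,g_4)) all reduce to 0 modulo the current basis, so we have a Gröbner basis.
Inter-reduce: drop elements whose leading term is divisible by another's, tail-reduce, and make monic.

G = {a - 11/18b^2 - 5/9b + 23/9, b^3 + 7/11b^2 - 52/11b - 12/11}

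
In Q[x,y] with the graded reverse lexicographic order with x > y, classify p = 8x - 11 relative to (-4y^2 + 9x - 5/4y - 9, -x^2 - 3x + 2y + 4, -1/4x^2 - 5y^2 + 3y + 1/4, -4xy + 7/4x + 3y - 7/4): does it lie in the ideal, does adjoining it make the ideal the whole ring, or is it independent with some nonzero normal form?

Adjoining 8x - 11 makes the ideal the whole ring: the system is inconsistent.

First compute the reduced Gröbner basis of I by Buchberger's algorithm.
f_1 = -4y^2 + 9x - 5/4y - 9, LT = y^2.
f_2 = -x^2 - 3x + 2y + 4, LT = x^2.
f_3 = -1/4x^2 - 5y^2 + 3y + 1/4, LT = x^2.
f_4 = -4xy + 7/4x + 3y - 7/4, LT = xy.

S(f_1,f_4): lcm = xy^2. S = -9/4x^2 + 3/4xy + 3/4y^2 + 9/4x - 7/16y.
  leading term x^2: subtract (9/4)·f_2 from -9/4x^2 + 3/4xy + 3/4y^2 + 9/4x - 7/16y → 3/4xy + 3/4y^2 + 9x - 79/16y - 9
  leading term xy: subtract (-3/16)·f_4 from 3/4xy + 3/4y^2 + 9x - 79/16y - 9 → 3/4y^2 + 597/64x - 35/8y - 597/64
  leading term y^2: subtract (-3/16)·f_1 from 3/4y^2 + 597/64x - 35/8y - 597/64 → 705/64x - 295/64y - 705/64
  leading term x: no divisor's leading term divides it; move 705/64x to the remainder.
  leading term y: no divisor's leading term divides it; move -295/64y to the remainder.
  leading term 1: no divisor's leading term divides it; move -705/64 to the remainder.
  remainder 705/64x - 295/64y - 705/64 ≠ 0; add h_5 = 705/64x - 295/64y - 705/64 to the basis.

S(f_2,f_3): lcm = x^2. S = -20y^2 + 3x + 10y - 3.
  leading term y^2: subtract (5)·f_1 from -20y^2 + 3x + 10y - 3 → -42x + 65/4y + 42
  leading term x: subtract (-896/235)·h_5 from -42x + 65/4y + 42 → -249/188y
  leading term y: no divisor's leading term divides it; move -249/188y to the remainder.
  remainder -249/188y ≠ 0; add h_6 = -249/188y to the basis.

The other S-polynomials (S(f_1,f_2), S(f_1,f_3), S(f_2,f_4), S(f_3,f_4), S(f_1,h_5), S(f_2,h_5), S(f_3,h_5), S(f_4,h_5), S(f_1,h_6), S(f_2,h_6), S(f_3,h_6), S(f_4,h_6), S(h_5,h_6)) all reduce to 0 modulo the current basis, so we have a Gröbner basis.
Inter-reduce: drop elements whose leading term is divisible by another's, tail-reduce, and make monic.
Reduced Gröbner basis: {x - 1, y}.
Label its elements g_1 = x - 1, g_2 = y.

Reduce p = 8x - 11 modulo G:
  leading term x: subtract (8)·g_1 from 8x - 11 → -3
  leading term 1: no divisor's leading term divides it; move -3 to the remainder.
  normal form = -3.
The normal form is nonzero, so p ∉ I. Since p minus its normal form lies in I, I + (p) = I + (r) where r = -3; decide whether this ideal is the whole ring.
Here r = -3 is a nonzero constant, hence a unit: 1 ∈ I + (p), the Gröbner basis of I + (p) is {1}, and the enlarged system has no common solution — adjoining p is inconsistent.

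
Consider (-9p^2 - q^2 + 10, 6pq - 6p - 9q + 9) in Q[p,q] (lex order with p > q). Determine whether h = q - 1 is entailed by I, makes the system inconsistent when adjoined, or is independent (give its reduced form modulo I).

q - 1 is independent of I; its normal form modulo I is q - 1.

First compute the reduced Gröbner basis of I by Buchberger's algorithm.
f_1 = -9p^2 - q^2 + 10, LT = p^2.
f_2 = 6pq - 6p - 9q + 9, LT = pq.

S(f_1,f_2): lcm = p^2q. S = p^2 + 3/2pq - 3/2p + 1/9q^3 - 10/9q.
  leading term p^2: subtract (-1/9)·f_1 from p^2 + 3/2pq - 3/2p + 1/9q^3 - 10/9q → 3/2pq - 3/2p + 1/9q^3 - 1/9q^2 - 10/9q + 10/9
  leading term pq: subtract (1/4)·f_2 from 3/2pq - 3/2p + 1/9q^3 - 1/9q^2 - 10/9q + 10/9 → 1/9q^3 - 1/9q^2 + 41/36q - 41/36
  leading term q^3: no divisor's leading term divides it; move 1/9q^3 to the remainder.
  leading term q^2: no divisor's leading term divides it; move -1/9q^2 to the remainder.
  leading term q: no divisor's leading term divides it; move 41/36q to the remainder.
  leading term 1: no divisor's leading term divides it; move -41/36 to the remainder.
  remainder 1/9q^3 - 1/9q^2 + 41/36q - 41/36 ≠ 0; add k_3 = 1/9q^3 - 1/9q^2 + 41/36q - 41/36 to the basis.

The other S-polynomials (S(f_1,k_3), S(f_2,k_3)) all reduce to 0 modulo the current basis, so we have a Gröbner basis.
Inter-reduce: drop elements whose leading term is divisible by another's, tail-reduce, and make monic.
Reduced Gröbner basis: {p^2 + 1/9q^2 - 10/9, pq - p - 3/2q + 3/2, q^3 - q^2 + 41/4q - 41/4}.
Label its elements g_1 = p^2 + 1/9q^2 - 10/9, g_2 = pq - p - 3/2q + 3/2, g_3 = q^3 - q^2 + 41/4q - 41/4.

Reduce h = q - 1 modulo G:
  leading term q: no divisor's leading term divides it; move q to the remainder.
  leading term 1: no divisor's leading term divides it; move -1 to the remainder.
  normal form = q - 1.
The normal form is nonzero, so h ∉ I. Since h minus its normal form lies in I, I + (h) = I + (r) where r = q - 1; decide whether this ideal is the whole ring.
Run Buchberger on G together with r (pairs among the g_i already reduce to 0 since G is a Gröbner basis):
g_1 = p^2 + 1/9q^2 - 10/9, LT = p^2.
g_2 = pq - p - 3/2q + 3/2, LT = pq.
g_3 = q^3 - q^2 + 41/4q - 41/4, LT = q^3.
r = q - 1, LT = q.

The S-polynomials (S(g_1,g_2), S(g_1,g_3), S(g_1,r), S(g_2,g_3), S(g_2,r), S(g_3,r)) all reduce to 0 modulo the current basis, so we have a Gröbner basis.
Inter-reduce: drop elements whose leading term is divisible by another's, tail-reduce, and make monic.
Reduced Gröbner basis: {p^2 - 1, q - 1}.
The reduced Gröbner basis of I + (h) is {p^2 - 1, q - 1} ≠ {1}, a proper ideal, so the enlarged system stays consistent: h is independent of I, with normal form q - 1.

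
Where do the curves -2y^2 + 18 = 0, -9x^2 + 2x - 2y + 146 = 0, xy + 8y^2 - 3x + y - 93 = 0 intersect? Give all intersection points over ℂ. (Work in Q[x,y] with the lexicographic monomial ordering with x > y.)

Compute a lex Gröbner basis by Buchberger's algorithm.
f_1 = -2y^2 + 18, LT = y^2.
f_2 = -9x^2 + 2x - 2y + 146, LT = x^2.
f_3 = xy - 3x + 8y^2 + y - 93, LT = xy.

S(f_1,f_3): lcm = xy^2. S = 3xy - 9x - 8y^3 - y^2 + 93y.
  leading term xy: subtract (3)·f_3 from 3xy - 9x - 8y^3 - y^2 + 93y → -8y^3 - 25y^2 + 90y + 279
  leading term y^3: subtract (4y)·f_1 from -8y^3 - 25y^2 + 90y + 279 → -25y^2 + 18y + 279
  leading term y^2: subtract (25/2)·f_1 from -25y^2 + 18y + 279 → 18y + 54
  leading term y: no divisor's leading term divides it; move 18y to the remainder.
  leading term 1: no divisor's leading term divides it; move 54 to the remainder.
  remainder 18y + 54 ≠ 0; add h_4 = 18y + 54 to the basis.

S(f_2,f_3): lcm = x^2y. S = 3x^2 - 8xy^2 - 11/9xy + 93x + 2/9y^2 - 146/9y.
  leading term x^2: subtract (-1/3)·f_2 from 3x^2 - 8xy^2 - 11/9xy + 93x + 2/9y^2 - 146/9y → -8xy^2 - 11/9xy + 281/3x + 2/9y^2 - 152/9y + 146/3
  leading term xy^2: subtract (4x)·f_1 from -8xy^2 - 11/9xy + 281/3x + 2/9y^2 - 152/9y + 146/3 → -11/9xy + 65/3x + 2/9y^2 - 152/9y + 146/3
  leading term xy: subtract (-11/9)·f_3 from -11/9xy + 65/3x + 2/9y^2 - 152/9y + 146/3 → 18x + 10y^2 - 47/3y - 65
  leading term x: no divisor's leading term divides it; move 18x to the remainder.
  leading term y^2: subtract (-5)·f_1 from 10y^2 - 47/3y - 65 → -47/3y + 25
  leading term y: subtract (-47/54)·h_4 from -47/3y + 25 → 72
  leading term 1: no divisor's leading term divides it; move 72 to the remainder.
  remainder 18x + 72 ≠ 0; add h_5 = 18x + 72 to the basis.

The other S-polynomials (S(f_1,f_2), S(f_1,h_4), S(f_2,h_4), S(f_3,h_4), S(f_1,h_5), S(f_2,h_5), S(f_3,h_5), S(h_4,h_5)) all reduce to 0 modulo the current basis, so we have a Gröbner basis.
Inter-reduce: drop elements whose leading term is divisible by another's, tail-reduce, and make monic.
Reduced Gröbner basis: {x + 4, y + 3}.

A lex Gröbner basis eliminates variables successively. Here y + 3 depends only on y, with roots {-3}; lifting each root through the earlier basis elements recovers the full solutions.
  y = -3: the earlier basis element becomes x + 4 = 0, giving x = -4 — point (-4, -3).

{(-4, -3)}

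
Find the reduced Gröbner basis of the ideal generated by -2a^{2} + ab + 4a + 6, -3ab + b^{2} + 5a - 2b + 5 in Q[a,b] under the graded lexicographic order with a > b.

f_1 = -2a^{2} + ab + 4a + 6, LT = a^{2}.
f_2 = -3ab + b^{2} + 5a - 2b + 5, LT = ab.

S(f_1,f_2): lcm = a^{2}b. S = -\tfrac{1}{6}ab^{2} + \tfrac{5}{3}a^{2} - \tfrac{8}{3}ab + \tfrac{5}{3}a - 3b.
  reduce S modulo (f_1, f_2):
  remainder -\tfrac{1}{18}b^{3} - \tfrac{16}{27}b^{2} + \tfrac{40}{27}a - \tfrac{101}{54}b + \tfrac{40}{27} ≠ 0; add g_3 = -\tfrac{1}{18}b^{3} - \tfrac{16}{27}b^{2} + \tfrac{40}{27}a - \tfrac{101}{54}b + \tfrac{40}{27} to the basis.

The other S-polynomials (S(f_1,g_3), S(f_2,g_3)) all reduce to 0 modulo the current basis, so we have a Gröbner basis.

G = {b^{3} + \tfrac{32}{3}b^{2} - \tfrac{80}{3}a + \tfrac{101}{3}b - \tfrac{80}{3}, a^{2} - \tfrac{1}{6}b^{2} - \tfrac{17}{6}a + \tfrac{1}{3}b - \tfrac{23}{6}, ab - \tfrac{1}{3}b^{2} - \tfrac{5}{3}a + \tfrac{2}{3}b - \tfrac{5}{3}}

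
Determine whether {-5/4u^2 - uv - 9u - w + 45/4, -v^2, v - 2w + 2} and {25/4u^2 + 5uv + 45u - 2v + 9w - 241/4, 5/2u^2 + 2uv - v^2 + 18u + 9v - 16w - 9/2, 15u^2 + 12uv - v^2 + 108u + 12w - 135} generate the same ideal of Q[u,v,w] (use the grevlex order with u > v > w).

Yes, the ideals are equal.

Two ideals are equal iff their reduced Gröbner bases coincide (the reduced basis is unique for a fixed ordering).
Buchberger on the first generating set:
f_1 = -5/4u^2 - uv - 9u - w + 45/4, LT = u^2.
f_2 = -v^2, LT = v^2.
f_3 = v - 2w + 2, LT = v.

S(f_1,f_2): leading monomials are coprime, so the S-polynomial reduces to 0 (Buchberger's first criterion).
S(f_1,f_3): leading monomials are coprime, so the S-polynomial reduces to 0 (Buchberger's first criterion).
S(f_2,f_3): lcm = v^2. S = 2vw - 2v.
  leading term vw: subtract (2w)·f_3 from 2vw - 2v → 4w^2 - 2v - 4w
  leading term w^2: no divisor's leading term divides it; move 4w^2 to the remainder.
  leading term v: subtract (-2)·f_3 from -2v - 4w → -8w + 4
  leading term w: no divisor's leading term divides it; move -8w to the remainder.
  leading term 1: no divisor's leading term divides it; move 4 to the remainder.
  remainder 4w^2 - 8w + 4 ≠ 0; add g_4 = 4w^2 - 8w + 4 to the basis.

S(f_1,g_4): leading monomials are coprime, so the S-polynomial reduces to 0 (Buchberger's first criterion).
S(f_2,g_4): leading monomials are coprime, so the S-polynomial reduces to 0 (Buchberger's first criterion).
S(f_3,g_4): leading monomials are coprime, so the S-polynomial reduces to 0 (Buchberger's first criterion).
Every S-polynomial of the final basis reduces to 0, so we have a Gröbner basis.
Inter-reduce: drop elements whose leading term is divisible by another's, tail-reduce, and make monic.
Reduced Gröbner basis: {u^2 + 8/5uw + 28/5u + 4/5w - 9, w^2 - 2w + 1, v - 2w + 2}.

Buchberger on the second generating set:
h_1 = 25/4u^2 + 5uv + 45u - 2v + 9w - 241/4, LT = u^2.
h_2 = 5/2u^2 + 2uv - v^2 + 18u + 9v - 16w - 9/2, LT = u^2.
h_3 = 15u^2 + 12uv - v^2 + 108u + 12w - 135, LT = u^2.

S(h_1,h_2): lcm = u^2. S = 2/5v^2 - 98/25v + 196/25w - 196/25.
  leading term v^2: no divisor's leading term divides it; move 2/5v^2 to the remainder.
  leading term v: no divisor's leading term divides it; move -98/25v to the remainder.
  leading term w: no divisor's leading term divides it; move 196/25w to the remainder.
  leading term 1: no divisor's leading term divides it; move -196/25 to the remainder.
  remainder 2/5v^2 - 98/25v + 196/25w - 196/25 ≠ 0; add k_4 = 2/5v^2 - 98/25v + 196/25w - 196/25 to the basis.

S(h_1,h_3): lcm = u^2. S = 1/15v^2 - 8/25v + 16/25w - 16/25.
  leading term v^2: subtract (1/6)·k_4 from 1/15v^2 - 8/25v + 16/25w - 16/25 → 1/3v - 2/3w + 2/3
  leading term v: no divisor's leading term divides it; move 1/3v to the remainder.
  leading term w: no divisor's leading term divides it; move -2/3w to the remainder.
  leading term 1: no divisor's leading term divides it; move 2/3 to the remainder.
  remainder 1/3v - 2/3w + 2/3 ≠ 0; add k_5 = 1/3v - 2/3w + 2/3 to the basis.

S(h_2,h_3): lcm = u^2. S = -1/3v^2 + 18/5v - 36/5w + 36/5.
  leading term v^2: subtract (-5/6)·k_4 from -1/3v^2 + 18/5v - 36/5w + 36/5 → 1/3v - 2/3w + 2/3
  leading term v: subtract (1)·k_5 from 1/3v - 2/3w + 2/3 → 0
  remainder 0.

S(h_1,k_4): leading monomials are coprime, so the S-polynomial reduces to 0 (Buchberger's first criterion).
S(h_2,k_4): leading monomials are coprime, so the S-polynomial reduces to 0 (Buchberger's first criterion).
S(h_3,k_4): leading monomials are coprime, so the S-polynomial reduces to 0 (Buchberger's first criterion).
S(h_1,k_5): leading monomials are coprime, so the S-polynomial reduces to 0 (Buchberger's first criterion).
S(h_2,k_5): leading monomials are coprime, so the S-polynomial reduces to 0 (Buchberger's first criterion).
S(h_3,k_5): leading monomials are coprime, so the S-polynomial reduces to 0 (Buchberger's first criterion).
S(k_4,k_5): lcm = v^2. S = 2vw - 59/5v + 98/5w - 98/5.
  leading term vw: subtract (6w)·k_5 from 2vw - 59/5v + 98/5w - 98/5 → 4w^2 - 59/5v + 78/5w - 98/5
  leading term w^2: no divisor's leading term divides it; move 4w^2 to the remainder.
  leading term v: subtract (-177/5)·k_5 from -59/5v + 78/5w - 98/5 → -8w + 4
  leading term w: no divisor's leading term divides it; move -8w to the remainder.
  leading term 1: no divisor's leading term divides it; move 4 to the remainder.
  remainder 4w^2 - 8w + 4 ≠ 0; add k_6 = 4w^2 - 8w + 4 to the basis.

S(h_1,k_6): leading monomials are coprime, so the S-polynomial reduces to 0 (Buchberger's first criterion).
S(h_2,k_6): leading monomials are coprime, so the S-polynomial reduces to 0 (Buchberger's first criterion).
S(h_3,k_6): leading monomials are coprime, so the S-polynomial reduces to 0 (Buchberger's first criterion).
S(k_4,k_6): leading monomials are coprime, so the S-polynomial reduces to 0 (Buchberger's first criterion).
S(k_5,k_6): leading monomials are coprime, so the S-polynomial reduces to 0 (Buchberger's first criterion).
Every S-polynomial of the final basis reduces to 0, so we have a Gröbner basis.
Inter-reduce: drop elements whose leading term is divisible by another's, tail-reduce, and make monic.
Reduced Gröbner basis: {u^2 + 8/5uw + 28/5u + 4/5w - 9, w^2 - 2w + 1, v - 2w + 2}.

The two bases agree; hence the ideals are identical.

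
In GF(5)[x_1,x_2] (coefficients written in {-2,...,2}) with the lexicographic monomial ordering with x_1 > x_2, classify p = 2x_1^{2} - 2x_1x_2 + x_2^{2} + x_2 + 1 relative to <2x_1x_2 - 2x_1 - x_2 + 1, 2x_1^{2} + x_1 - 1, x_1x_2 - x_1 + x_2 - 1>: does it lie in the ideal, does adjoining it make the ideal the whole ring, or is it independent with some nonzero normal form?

First compute the reduced Gröbner basis of I by Buchberger's algorithm.
f_1 = 2x_1x_2 - 2x_1 - x_2 + 1, LT = x_1x_2.
f_2 = 2x_1^{2} + x_1 - 1, LT = x_1^{2}.
f_3 = x_1x_2 - x_1 + x_2 - 1, LT = x_1x_2.

S(f_1,f_3): lcm = x_1x_2. S = x_2 - 1.
  leading term x_2: no divisor's leading term divides it; move x_2 to the remainder.
  leading term 1: no divisor's leading term divides it; move -1 to the remainder.
  remainder x_2 - 1 ≠ 0; add h_4 = x_2 - 1 to the basis.

The other S-polynomials (S(f_1,f_2), S(f_2,f_3), S(f_1,h_4), S(f_2,h_4), S(f_3,h_4)) all reduce to 0 modulo the current basis, so we have a Gröbner basis.
Inter-reduce: drop elements whose leading term is divisible by another's, tail-reduce, and make monic.
Reduced Gröbner basis: {x_1^{2} - 2x_1 + 2, x_2 - 1}.
Label its elements g_1 = x_1^{2} - 2x_1 + 2, g_2 = x_2 - 1.

Reduce p = 2x_1^{2} - 2x_1x_2 + x_2^{2} + x_2 + 1 modulo G:
  leading term x_1^{2}: subtract (2)·g_1 from 2x_1^{2} - 2x_1x_2 + x_2^{2} + x_2 + 1 → -2x_1x_2 - x_1 + x_2^{2} + x_2 + 2
  leading term x_1x_2: subtract (-2x_1)·g_2 from -2x_1x_2 - x_1 + x_2^{2} + x_2 + 2 → 2x_1 + x_2^{2} + x_2 + 2
  leading term x_1: no divisor's leading term divides it; move 2x_1 to the remainder.
  leading term x_2^{2}: subtract (x_2)·g_2 from x_2^{2} + x_2 + 2 → 2x_2 + 2
  leading term x_2: subtract (2)·g_2 from 2x_2 + 2 → -1
  leading term 1: no divisor's leading term divides it; move -1 to the remainder.
  normal form = 2x_1 - 1.
The normal form is nonzero, so p ∉ I. Since p minus its normal form lies in I, I + (p) = I + (r) where r = 2x_1 - 1; decide whether this ideal is the whole ring.
Run Buchberger on G together with r (pairs among the g_i already reduce to 0 since G is a Gröbner basis):
g_1 = x_1^{2} - 2x_1 + 2, LT = x_1^{2}.
g_2 = x_2 - 1, LT = x_2.
r = 2x_1 - 1, LT = x_1.

The S-polynomials (S(g_1,g_2), S(g_1,r), S(g_2,r)) all reduce to 0 modulo the current basis, so we have a Gröbner basis.
Inter-reduce: drop elements whose leading term is divisible by another's, tail-reduce, and make monic.
Reduced Gröbner basis: {x_1 + 2, x_2 - 1}.
The reduced Gröbner basis of I + (p) is {x_1 + 2, x_2 - 1} ≠ {1}, a proper ideal, so the enlarged system stays consistent: p is independent of I, with normal form 2x_1 - 1.

2x_1^{2} - 2x_1x_2 + x_2^{2} + x_2 + 1 is independent of I; its normal form modulo I is 2x_1 - 1.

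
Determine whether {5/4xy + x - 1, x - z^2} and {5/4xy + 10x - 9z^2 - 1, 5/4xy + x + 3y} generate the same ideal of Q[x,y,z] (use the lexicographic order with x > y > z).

Since reduced Gröbner bases are canonical representatives of ideals under a given ordering, it suffices to compute and compare them.
Buchberger on the first generating set:
f_1 = 5/4xy + x - 1, LT = xy.
f_2 = x - z^2, LT = x.

S(f_1,f_2): lcm = xy. S = 4/5x + yz^2 - 4/5.
  leading term x: subtract (4/5)·f_2 from 4/5x + yz^2 - 4/5 → yz^2 + 4/5z^2 - 4/5
  leading term yz^2: no divisor's leading term divides it; move yz^2 to the remainder.
  leading term z^2: no divisor's leading term divides it; move 4/5z^2 to the remainder.
  leading term 1: no divisor's leading term divides it; move -4/5 to the remainder.
  remainder yz^2 + 4/5z^2 - 4/5 ≠ 0; add g_3 = yz^2 + 4/5z^2 - 4/5 to the basis.

The other S-polynomials (S(f_1,g_3), S(f_2,g_3)) all reduce to 0 modulo the current basis, so we have a Gröbner basis.
Inter-reduce: drop elements whose leading term is divisible by another's, tail-reduce, and make monic.
Reduced Gröbner basis: {x - z^2, yz^2 + 4/5z^2 - 4/5}.

Buchberger on the second generating set:
h_1 = 5/4xy + 10x - 9z^2 - 1, LT = xy.
h_2 = 5/4xy + x + 3y, LT = xy.

S(h_1,h_2): lcm = xy. S = 36/5x - 12/5y - 36/5z^2 - 4/5.
  leading term x: no divisor's leading term divides it; move 36/5x to the remainder.
  leading term y: no divisor's leading term divides it; move -12/5y to the remainder.
  leading term z^2: no divisor's leading term divides it; move -36/5z^2 to the remainder.
  leading term 1: no divisor's leading term divides it; move -4/5 to the remainder.
  remainder 36/5x - 12/5y - 36/5z^2 - 4/5 ≠ 0; add k_3 = 36/5x - 12/5y - 36/5z^2 - 4/5 to the basis.

S(h_1,k_3): lcm = xy. S = 8x + 1/3y^2 + yz^2 + 1/9y - 36/5z^2 - 4/5.
  leading term x: subtract (10/9)·k_3 from 8x + 1/3y^2 + yz^2 + 1/9y - 36/5z^2 - 4/5 → 1/3y^2 + yz^2 + 25/9y + 4/5z^2 + 4/45
  leading term y^2: no divisor's leading term divides it; move 1/3y^2 to the remainder.
  leading term yz^2: no divisor's leading term divides it; move yz^2 to the remainder.
  leading term y: no divisor's leading term divides it; move 25/9y to the remainder.
  leading term z^2: no divisor's leading term divides it; move 4/5z^2 to the remainder.
  leading term 1: no divisor's leading term divides it; move 4/45 to the remainder.
  remainder 1/3y^2 + yz^2 + 25/9y + 4/5z^2 + 4/45 ≠ 0; add k_4 = 1/3y^2 + yz^2 + 25/9y + 4/5z^2 + 4/45 to the basis.

The other S-polynomials (S(h_2,k_3), S(h_1,k_4), S(h_2,k_4), S(k_3,k_4)) all reduce to 0 modulo the current basis, so we have a Gröbner basis.
Inter-reduce: drop elements whose leading term is divisible by another's, tail-reduce, and make monic.
Reduced Gröbner basis: {x - 1/3y - z^2 - 1/9, y^2 + 3yz^2 + 25/3y + 12/5z^2 + 4/15}.

These differ, so the ideals are not equal.

No, the ideals differ.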